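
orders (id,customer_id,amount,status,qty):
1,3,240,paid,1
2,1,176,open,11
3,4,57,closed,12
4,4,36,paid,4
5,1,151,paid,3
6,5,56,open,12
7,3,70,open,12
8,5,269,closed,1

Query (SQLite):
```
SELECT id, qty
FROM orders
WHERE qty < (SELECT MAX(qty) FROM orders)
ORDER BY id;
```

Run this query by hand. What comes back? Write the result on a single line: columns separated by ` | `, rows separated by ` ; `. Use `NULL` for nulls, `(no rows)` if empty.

1 | 1 ; 2 | 11 ; 4 | 4 ; 5 | 3 ; 8 | 1

Scalar subquery: MAX(qty) over all orders rows = 12.
Keep rows where qty < that value.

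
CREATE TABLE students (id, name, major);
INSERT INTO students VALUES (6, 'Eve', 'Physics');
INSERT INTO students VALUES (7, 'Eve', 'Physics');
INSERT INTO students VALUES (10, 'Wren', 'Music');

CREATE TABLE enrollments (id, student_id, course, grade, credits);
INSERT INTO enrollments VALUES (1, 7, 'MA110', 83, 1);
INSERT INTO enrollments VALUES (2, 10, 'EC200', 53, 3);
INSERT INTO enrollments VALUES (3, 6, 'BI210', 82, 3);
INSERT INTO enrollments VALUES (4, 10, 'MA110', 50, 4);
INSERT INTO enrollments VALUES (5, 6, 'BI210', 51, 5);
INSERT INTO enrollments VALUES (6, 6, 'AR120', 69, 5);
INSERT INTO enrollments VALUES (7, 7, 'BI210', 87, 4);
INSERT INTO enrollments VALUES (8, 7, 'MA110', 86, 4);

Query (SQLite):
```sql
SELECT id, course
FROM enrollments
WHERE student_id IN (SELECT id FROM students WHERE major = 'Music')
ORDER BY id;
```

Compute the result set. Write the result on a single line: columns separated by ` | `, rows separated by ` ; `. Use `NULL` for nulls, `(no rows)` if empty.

2 | EC200 ; 4 | MA110

Inner query: students.id where major = 'Music'.
Outer: keep enrollments rows whose student_id is in that set.
Inner query → {10}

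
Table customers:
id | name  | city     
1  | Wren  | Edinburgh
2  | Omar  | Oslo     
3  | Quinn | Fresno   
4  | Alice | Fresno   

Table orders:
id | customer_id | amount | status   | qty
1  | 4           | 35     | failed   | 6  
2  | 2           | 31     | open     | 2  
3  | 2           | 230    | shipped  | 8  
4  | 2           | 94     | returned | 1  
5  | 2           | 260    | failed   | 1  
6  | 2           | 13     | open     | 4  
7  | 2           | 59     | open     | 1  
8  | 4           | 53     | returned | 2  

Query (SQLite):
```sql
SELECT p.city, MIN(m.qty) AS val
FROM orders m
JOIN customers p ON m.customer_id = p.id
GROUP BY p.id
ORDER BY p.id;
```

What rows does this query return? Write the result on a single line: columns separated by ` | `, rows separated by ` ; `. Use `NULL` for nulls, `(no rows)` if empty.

Oslo | 1 ; Fresno | 2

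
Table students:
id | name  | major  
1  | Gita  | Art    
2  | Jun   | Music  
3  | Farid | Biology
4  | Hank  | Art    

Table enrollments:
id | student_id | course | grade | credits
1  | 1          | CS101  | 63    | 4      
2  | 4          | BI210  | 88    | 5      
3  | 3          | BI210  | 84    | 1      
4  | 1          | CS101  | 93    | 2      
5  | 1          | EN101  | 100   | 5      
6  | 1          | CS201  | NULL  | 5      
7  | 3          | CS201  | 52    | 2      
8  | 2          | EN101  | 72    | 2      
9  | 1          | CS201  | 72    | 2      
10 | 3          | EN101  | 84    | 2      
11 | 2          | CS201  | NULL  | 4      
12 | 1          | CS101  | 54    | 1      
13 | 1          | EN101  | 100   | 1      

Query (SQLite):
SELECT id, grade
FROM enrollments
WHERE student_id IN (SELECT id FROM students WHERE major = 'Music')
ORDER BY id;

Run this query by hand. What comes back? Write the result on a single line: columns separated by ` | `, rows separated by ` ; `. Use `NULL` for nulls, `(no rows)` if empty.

Inner query: students.id where major = 'Music'.
Outer: keep enrollments rows whose student_id is in that set.
Inner query → {2}

8 | 72 ; 11 | NULL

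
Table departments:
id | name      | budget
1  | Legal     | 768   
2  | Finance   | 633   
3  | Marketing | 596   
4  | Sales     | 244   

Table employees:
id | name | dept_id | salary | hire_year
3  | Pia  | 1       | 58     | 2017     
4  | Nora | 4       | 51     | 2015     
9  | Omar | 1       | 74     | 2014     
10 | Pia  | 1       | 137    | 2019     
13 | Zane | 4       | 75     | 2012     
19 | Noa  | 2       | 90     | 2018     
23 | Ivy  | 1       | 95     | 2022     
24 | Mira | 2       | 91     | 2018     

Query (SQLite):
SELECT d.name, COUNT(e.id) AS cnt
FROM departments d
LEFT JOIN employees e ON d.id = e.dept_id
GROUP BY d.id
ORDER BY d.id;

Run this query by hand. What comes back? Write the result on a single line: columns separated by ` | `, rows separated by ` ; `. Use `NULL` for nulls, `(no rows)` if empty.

Legal | 4 ; Finance | 2 ; Marketing | 0 ; Sales | 2

LEFT JOIN keeps every departments row; unmatched ones get NULL for employees columns.
Group by departments.id and compute COUNT(e.id). COUNT(col) of an all-NULL group is 0.
  1: ids {3, 9, 10, 23} → COUNT(e.id)=4
  2: ids {19, 24} → COUNT(e.id)=2
  3: ids {—} → COUNT(e.id)=0
  4: ids {4, 13} → COUNT(e.id)=2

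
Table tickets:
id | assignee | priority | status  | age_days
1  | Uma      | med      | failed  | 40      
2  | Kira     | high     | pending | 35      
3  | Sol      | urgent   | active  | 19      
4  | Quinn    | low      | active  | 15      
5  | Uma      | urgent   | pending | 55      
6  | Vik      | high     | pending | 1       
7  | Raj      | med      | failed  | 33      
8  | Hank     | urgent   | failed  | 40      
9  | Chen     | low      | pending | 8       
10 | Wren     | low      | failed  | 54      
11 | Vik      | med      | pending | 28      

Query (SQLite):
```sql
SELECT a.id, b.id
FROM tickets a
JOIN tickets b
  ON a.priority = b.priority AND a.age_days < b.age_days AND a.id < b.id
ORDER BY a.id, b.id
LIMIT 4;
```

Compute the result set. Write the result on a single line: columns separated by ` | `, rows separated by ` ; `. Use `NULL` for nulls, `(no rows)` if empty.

Pairs (a,b) with same priority, a.age_days < b.age_days, a.id < b.id.
priority groups: high:{2,6} low:{4,9,10} med:{1,7,11} urgent:{3,5,8}
Ordered by (a.id, b.id); first 4.

3 | 5 ; 3 | 8 ; 4 | 10 ; 9 | 10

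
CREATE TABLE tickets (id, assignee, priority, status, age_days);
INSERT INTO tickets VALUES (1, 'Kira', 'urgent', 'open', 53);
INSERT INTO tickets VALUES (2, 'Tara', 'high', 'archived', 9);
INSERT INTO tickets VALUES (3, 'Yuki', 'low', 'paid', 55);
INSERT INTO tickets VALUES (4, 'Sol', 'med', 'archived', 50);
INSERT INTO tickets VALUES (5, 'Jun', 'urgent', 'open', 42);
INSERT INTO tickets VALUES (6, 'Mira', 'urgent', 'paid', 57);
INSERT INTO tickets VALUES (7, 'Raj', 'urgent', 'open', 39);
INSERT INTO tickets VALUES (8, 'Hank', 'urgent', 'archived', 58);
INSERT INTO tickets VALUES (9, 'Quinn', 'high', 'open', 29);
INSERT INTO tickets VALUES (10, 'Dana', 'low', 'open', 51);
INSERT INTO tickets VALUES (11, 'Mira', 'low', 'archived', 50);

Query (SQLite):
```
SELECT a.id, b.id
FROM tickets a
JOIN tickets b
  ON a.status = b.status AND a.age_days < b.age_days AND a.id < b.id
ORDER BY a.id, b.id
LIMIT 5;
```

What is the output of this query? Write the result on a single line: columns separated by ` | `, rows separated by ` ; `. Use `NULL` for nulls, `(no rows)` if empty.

Pairs (a,b) with same status, a.age_days < b.age_days, a.id < b.id.
status groups: archived:{2,4,8,11} open:{1,5,7,9,10} paid:{3,6}
Ordered by (a.id, b.id); first 5.

2 | 4 ; 2 | 8 ; 2 | 11 ; 3 | 6 ; 4 | 8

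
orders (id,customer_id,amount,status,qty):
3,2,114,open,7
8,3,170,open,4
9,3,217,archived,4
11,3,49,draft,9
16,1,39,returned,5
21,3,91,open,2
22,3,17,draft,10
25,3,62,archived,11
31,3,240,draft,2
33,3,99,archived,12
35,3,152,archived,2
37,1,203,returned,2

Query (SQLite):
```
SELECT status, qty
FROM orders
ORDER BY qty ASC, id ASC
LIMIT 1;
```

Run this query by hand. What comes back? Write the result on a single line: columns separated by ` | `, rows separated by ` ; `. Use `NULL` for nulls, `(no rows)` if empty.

open | 2

Sort by qty asc, tiebreak id asc: (2, id=21), (2, id=31), (2, id=35), (2, id=37) …. Take first 1.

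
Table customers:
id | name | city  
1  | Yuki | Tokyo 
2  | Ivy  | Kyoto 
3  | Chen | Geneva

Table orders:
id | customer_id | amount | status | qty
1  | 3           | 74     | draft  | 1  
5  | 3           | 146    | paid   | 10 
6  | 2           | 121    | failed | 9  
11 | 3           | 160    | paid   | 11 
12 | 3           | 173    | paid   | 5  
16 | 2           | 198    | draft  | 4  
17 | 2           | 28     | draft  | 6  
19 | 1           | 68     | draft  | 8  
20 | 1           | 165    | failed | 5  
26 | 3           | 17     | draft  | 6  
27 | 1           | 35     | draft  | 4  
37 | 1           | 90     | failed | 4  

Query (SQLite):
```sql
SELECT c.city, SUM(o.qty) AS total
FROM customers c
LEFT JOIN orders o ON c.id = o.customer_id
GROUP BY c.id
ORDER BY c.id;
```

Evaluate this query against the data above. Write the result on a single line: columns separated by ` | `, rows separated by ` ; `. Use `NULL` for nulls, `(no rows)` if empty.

LEFT JOIN keeps every customers row; unmatched ones get NULL for orders columns.
Group by customers.id and compute SUM(o.qty). SUM over an all-NULL group is NULL.
  1: ids {19, 20, 27, 37} → SUM(o.qty)=21
  2: ids {6, 16, 17} → SUM(o.qty)=19
  3: ids {1, 5, 11, 12, 26} → SUM(o.qty)=33

Tokyo | 21 ; Kyoto | 19 ; Geneva | 33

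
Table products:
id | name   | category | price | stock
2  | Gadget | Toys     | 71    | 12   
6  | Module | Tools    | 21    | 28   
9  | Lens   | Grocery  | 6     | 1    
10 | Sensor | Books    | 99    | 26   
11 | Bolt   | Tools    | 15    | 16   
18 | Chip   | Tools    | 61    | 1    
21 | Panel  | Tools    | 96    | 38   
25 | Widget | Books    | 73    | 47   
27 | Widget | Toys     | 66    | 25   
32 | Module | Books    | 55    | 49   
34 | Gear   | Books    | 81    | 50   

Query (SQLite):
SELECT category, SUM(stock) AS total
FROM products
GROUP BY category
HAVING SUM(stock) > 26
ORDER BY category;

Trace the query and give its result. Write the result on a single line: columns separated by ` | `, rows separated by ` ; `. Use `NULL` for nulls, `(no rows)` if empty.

Partition products by category; compute SUM(stock) within each group.
HAVING: keep groups where SUM(stock) > 26.
  Books: ids {10, 25, 32, 34} → SUM(stock)=172
  Grocery: ids {9} → SUM(stock)=1
  Tools: ids {6, 11, 18, 21} → SUM(stock)=83
  Toys: ids {2, 27} → SUM(stock)=37

Books | 172 ; Tools | 83 ; Toys | 37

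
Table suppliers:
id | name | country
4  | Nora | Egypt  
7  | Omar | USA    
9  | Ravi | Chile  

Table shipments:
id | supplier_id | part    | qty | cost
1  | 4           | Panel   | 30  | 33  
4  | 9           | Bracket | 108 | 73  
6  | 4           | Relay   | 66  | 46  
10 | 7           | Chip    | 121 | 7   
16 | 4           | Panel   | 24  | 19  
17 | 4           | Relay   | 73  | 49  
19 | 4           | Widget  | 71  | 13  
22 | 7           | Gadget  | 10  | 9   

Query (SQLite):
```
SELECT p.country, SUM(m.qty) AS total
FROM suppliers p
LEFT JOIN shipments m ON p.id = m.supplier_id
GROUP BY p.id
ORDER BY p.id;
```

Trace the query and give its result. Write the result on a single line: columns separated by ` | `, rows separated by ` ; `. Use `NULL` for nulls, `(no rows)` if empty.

LEFT JOIN keeps every suppliers row; unmatched ones get NULL for shipments columns.
Group by suppliers.id and compute SUM(m.qty). SUM over an all-NULL group is NULL.
  4: ids {1, 6, 16, 17, 19} → SUM(m.qty)=264
  7: ids {10, 22} → SUM(m.qty)=131
  9: ids {4} → SUM(m.qty)=108

Egypt | 264 ; USA | 131 ; Chile | 108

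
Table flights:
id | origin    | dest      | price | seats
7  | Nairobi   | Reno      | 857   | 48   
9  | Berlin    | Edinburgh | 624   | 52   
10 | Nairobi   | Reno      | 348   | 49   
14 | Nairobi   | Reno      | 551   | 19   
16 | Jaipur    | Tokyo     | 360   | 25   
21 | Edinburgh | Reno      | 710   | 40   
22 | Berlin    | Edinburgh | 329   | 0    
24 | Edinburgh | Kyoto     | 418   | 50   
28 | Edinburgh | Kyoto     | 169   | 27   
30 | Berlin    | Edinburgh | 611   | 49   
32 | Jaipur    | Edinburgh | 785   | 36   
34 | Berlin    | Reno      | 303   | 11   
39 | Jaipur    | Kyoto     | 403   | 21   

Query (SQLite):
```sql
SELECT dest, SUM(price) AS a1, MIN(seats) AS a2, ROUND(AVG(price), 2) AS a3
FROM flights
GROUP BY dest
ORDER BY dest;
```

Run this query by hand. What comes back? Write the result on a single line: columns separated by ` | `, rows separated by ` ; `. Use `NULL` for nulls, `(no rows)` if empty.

Edinburgh | 2349 | 0 | 587.25 ; Kyoto | 990 | 21 | 330 ; Reno | 2769 | 11 | 553.8 ; Tokyo | 360 | 25 | 360

Group flights by dest.
Per group compute: SUM(price), MIN(seats), ROUND(AVG(price), 2).
  Edinburgh: ids {9, 22, 30, 32} → SUM(price)=2349, MIN(seats)=0, ROUND(AVG(price), 2)=587.25
  Kyoto: ids {24, 28, 39} → SUM(price)=990, MIN(seats)=21, ROUND(AVG(price), 2)=330
  Reno: ids {7, 10, 14, 21, 34} → SUM(price)=2769, MIN(seats)=11, ROUND(AVG(price), 2)=553.8
  Tokyo: ids {16} → SUM(price)=360, MIN(seats)=25, ROUND(AVG(price), 2)=360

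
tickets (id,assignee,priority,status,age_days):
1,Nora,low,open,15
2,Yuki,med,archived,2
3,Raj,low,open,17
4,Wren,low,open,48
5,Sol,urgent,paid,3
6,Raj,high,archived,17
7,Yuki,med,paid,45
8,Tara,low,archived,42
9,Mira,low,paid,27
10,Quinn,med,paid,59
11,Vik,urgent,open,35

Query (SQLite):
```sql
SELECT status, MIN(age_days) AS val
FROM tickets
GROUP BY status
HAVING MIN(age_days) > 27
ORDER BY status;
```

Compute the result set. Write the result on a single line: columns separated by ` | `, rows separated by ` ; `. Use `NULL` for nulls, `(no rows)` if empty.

(no rows)

Partition tickets by status; compute MIN(age_days) within each group.
HAVING: keep groups where MIN(age_days) > 27.
  archived: ids {2, 6, 8} → MIN(age_days)=2
  open: ids {1, 3, 4, 11} → MIN(age_days)=15
  paid: ids {5, 7, 9, 10} → MIN(age_days)=3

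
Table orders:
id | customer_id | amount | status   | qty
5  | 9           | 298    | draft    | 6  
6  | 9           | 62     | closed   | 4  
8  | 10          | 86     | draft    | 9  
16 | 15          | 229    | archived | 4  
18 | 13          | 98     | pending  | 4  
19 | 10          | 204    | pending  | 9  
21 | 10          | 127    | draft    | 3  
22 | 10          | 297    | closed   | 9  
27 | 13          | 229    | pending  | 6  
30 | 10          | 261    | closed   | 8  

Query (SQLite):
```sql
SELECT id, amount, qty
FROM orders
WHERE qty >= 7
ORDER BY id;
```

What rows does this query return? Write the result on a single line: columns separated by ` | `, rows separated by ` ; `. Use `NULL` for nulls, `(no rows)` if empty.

qty >= 7: ids {8, 19, 22, 30}

8 | 86 | 9 ; 19 | 204 | 9 ; 22 | 297 | 9 ; 30 | 261 | 8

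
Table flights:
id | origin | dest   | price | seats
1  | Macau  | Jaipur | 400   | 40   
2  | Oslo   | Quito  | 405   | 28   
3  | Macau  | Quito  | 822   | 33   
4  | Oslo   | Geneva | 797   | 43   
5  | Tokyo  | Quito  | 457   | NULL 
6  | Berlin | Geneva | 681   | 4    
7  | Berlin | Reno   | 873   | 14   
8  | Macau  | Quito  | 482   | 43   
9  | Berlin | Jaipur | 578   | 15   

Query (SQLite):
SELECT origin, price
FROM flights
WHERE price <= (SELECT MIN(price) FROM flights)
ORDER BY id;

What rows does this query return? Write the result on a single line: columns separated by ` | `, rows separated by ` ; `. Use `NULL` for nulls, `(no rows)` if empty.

Macau | 400

Scalar subquery: MIN(price) over all flights rows = 400.
Keep rows where price <= that value.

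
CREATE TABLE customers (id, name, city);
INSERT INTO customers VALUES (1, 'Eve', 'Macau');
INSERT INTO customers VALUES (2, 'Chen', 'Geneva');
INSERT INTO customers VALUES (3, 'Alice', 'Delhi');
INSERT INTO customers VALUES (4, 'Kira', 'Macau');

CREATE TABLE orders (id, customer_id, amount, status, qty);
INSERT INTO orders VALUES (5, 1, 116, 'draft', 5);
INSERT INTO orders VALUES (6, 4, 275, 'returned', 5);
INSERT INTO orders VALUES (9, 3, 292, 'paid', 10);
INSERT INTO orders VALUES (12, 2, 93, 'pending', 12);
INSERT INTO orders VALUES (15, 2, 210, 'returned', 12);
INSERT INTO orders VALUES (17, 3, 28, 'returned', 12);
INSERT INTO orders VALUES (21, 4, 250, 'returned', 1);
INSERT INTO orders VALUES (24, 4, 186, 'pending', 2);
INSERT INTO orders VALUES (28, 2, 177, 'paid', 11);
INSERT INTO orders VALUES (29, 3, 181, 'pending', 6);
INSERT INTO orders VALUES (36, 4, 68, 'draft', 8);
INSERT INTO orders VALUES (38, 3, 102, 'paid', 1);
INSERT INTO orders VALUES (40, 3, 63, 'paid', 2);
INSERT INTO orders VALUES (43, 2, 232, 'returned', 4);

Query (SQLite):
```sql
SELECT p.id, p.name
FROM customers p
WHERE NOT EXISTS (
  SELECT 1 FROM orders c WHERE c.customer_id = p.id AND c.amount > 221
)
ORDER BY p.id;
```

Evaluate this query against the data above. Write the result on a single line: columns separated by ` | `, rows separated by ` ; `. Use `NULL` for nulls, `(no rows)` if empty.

1 | Eve

For each customers row, check whether any orders with matching customer_id has amount > 221.
Keep rows where that is false.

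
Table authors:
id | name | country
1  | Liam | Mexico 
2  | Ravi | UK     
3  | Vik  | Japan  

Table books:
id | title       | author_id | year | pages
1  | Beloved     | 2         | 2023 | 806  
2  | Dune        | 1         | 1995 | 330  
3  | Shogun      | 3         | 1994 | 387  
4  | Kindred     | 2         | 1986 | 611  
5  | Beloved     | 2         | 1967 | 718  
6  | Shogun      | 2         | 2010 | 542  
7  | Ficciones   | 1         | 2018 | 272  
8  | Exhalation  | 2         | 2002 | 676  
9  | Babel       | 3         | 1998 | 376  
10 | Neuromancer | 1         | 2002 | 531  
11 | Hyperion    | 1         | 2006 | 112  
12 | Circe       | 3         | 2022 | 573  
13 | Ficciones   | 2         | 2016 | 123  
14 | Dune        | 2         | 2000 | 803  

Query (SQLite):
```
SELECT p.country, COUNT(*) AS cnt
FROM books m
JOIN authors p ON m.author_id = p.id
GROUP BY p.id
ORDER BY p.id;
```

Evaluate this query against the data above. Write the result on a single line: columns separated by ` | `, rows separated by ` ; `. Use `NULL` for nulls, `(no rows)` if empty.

Join each books row to its authors via author_id.
Group joined rows by authors.id; compute COUNT(*) per group.
  1: ids {2, 7, 10, 11} → COUNT(*)=4
  2: ids {1, 4, 5, 6, 8, 13, 14} → COUNT(*)=7
  3: ids {3, 9, 12} → COUNT(*)=3

Mexico | 4 ; UK | 7 ; Japan | 3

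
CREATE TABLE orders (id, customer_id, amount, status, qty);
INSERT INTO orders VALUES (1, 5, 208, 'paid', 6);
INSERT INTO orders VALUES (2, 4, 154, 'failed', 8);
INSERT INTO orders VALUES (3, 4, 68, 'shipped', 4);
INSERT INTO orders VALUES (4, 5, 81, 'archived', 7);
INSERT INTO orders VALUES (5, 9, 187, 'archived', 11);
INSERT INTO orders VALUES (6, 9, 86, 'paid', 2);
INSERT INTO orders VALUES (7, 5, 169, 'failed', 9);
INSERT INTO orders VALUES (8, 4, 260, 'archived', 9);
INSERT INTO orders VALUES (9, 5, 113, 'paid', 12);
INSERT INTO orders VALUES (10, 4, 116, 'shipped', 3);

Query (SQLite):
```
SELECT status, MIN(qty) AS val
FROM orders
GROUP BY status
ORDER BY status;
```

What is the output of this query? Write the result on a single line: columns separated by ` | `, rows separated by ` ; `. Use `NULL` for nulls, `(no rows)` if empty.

Partition orders by status; compute MIN(qty) within each group.
  archived: ids {4, 5, 8} → MIN(qty)=7
  failed: ids {2, 7} → MIN(qty)=8
  paid: ids {1, 6, 9} → MIN(qty)=2
  shipped: ids {3, 10} → MIN(qty)=3

archived | 7 ; failed | 8 ; paid | 2 ; shipped | 3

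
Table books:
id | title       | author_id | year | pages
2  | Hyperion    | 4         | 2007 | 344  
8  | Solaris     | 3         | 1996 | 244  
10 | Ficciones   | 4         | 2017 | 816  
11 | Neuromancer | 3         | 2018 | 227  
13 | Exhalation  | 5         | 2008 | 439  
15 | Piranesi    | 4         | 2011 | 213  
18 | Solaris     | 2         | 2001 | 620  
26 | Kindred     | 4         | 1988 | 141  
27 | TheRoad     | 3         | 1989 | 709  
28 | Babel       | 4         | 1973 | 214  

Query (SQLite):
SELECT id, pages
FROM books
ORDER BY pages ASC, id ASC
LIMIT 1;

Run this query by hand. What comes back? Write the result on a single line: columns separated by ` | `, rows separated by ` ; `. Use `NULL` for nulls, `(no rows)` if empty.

26 | 141

Sort by pages asc, tiebreak id asc: (141, id=26), (213, id=15), (214, id=28), (227, id=11) …. Take first 1.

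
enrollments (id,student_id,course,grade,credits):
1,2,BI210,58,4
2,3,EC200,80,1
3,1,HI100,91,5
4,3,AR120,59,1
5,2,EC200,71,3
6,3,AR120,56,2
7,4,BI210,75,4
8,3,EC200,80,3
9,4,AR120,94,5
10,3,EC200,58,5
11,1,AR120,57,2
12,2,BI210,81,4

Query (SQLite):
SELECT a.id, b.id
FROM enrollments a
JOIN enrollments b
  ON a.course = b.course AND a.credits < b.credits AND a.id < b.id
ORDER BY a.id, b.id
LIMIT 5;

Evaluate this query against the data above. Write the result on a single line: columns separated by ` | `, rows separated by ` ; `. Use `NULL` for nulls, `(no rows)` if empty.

Pairs (a,b) with same course, a.credits < b.credits, a.id < b.id.
course groups: AR120:{4,6,9,11} BI210:{1,7,12} EC200:{2,5,8,10} HI100:{3}
Ordered by (a.id, b.id); first 5.

2 | 5 ; 2 | 8 ; 2 | 10 ; 4 | 6 ; 4 | 9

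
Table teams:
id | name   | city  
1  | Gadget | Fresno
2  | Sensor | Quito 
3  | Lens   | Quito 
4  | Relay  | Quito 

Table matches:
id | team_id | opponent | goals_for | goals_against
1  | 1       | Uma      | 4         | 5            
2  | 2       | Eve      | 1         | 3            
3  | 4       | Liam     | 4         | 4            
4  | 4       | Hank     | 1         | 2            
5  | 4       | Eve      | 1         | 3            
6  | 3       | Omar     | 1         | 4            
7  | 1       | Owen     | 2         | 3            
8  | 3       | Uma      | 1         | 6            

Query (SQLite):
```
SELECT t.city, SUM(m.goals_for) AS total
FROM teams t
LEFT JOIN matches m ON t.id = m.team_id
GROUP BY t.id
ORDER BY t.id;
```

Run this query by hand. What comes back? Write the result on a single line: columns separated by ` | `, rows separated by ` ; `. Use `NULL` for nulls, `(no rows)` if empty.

Fresno | 6 ; Quito | 1 ; Quito | 2 ; Quito | 6

LEFT JOIN keeps every teams row; unmatched ones get NULL for matches columns.
Group by teams.id and compute SUM(m.goals_for). SUM over an all-NULL group is NULL.
  1: ids {1, 7} → SUM(m.goals_for)=6
  2: ids {2} → SUM(m.goals_for)=1
  3: ids {6, 8} → SUM(m.goals_for)=2
  4: ids {3, 4, 5} → SUM(m.goals_for)=6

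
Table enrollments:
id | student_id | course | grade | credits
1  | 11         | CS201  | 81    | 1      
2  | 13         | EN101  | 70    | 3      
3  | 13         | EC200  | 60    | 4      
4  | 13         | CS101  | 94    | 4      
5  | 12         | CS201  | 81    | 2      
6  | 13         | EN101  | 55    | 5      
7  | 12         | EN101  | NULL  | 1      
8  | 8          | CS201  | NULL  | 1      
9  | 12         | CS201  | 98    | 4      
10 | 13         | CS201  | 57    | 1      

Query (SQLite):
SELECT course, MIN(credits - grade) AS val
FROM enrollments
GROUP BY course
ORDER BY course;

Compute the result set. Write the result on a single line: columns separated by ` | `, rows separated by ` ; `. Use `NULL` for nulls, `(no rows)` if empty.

For each row compute credits - grade.
Group by course; take MIN of the expression per group.
  CS101: ids {4} → MIN(credits - grade)=-90
  CS201: ids {1, 5, 8, 9, 10} → MIN(credits - grade)=-94
  EC200: ids {3} → MIN(credits - grade)=-56
  EN101: ids {2, 6, 7} → MIN(credits - grade)=-67

CS101 | -90 ; CS201 | -94 ; EC200 | -56 ; EN101 | -67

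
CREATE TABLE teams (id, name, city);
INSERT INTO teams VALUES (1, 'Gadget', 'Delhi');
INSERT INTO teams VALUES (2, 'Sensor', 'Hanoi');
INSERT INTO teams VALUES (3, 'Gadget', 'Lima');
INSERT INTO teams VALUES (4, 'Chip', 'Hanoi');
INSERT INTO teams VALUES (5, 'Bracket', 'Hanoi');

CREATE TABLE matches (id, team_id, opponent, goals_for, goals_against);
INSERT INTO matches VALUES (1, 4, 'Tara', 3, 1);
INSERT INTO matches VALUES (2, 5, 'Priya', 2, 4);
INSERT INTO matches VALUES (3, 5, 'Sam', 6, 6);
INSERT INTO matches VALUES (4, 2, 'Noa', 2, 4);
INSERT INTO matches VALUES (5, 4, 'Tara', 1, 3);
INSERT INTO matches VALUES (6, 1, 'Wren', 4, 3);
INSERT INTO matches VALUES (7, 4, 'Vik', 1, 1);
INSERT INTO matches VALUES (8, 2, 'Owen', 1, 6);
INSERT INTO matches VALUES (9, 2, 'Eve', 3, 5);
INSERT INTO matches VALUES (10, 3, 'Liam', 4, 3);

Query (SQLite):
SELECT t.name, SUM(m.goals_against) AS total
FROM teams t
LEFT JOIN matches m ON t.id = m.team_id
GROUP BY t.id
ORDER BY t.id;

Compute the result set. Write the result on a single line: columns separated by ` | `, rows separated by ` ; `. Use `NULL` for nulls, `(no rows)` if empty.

LEFT JOIN keeps every teams row; unmatched ones get NULL for matches columns.
Group by teams.id and compute SUM(m.goals_against). SUM over an all-NULL group is NULL.
  1: ids {6} → SUM(m.goals_against)=3
  2: ids {4, 8, 9} → SUM(m.goals_against)=15
  3: ids {10} → SUM(m.goals_against)=3
  4: ids {1, 5, 7} → SUM(m.goals_against)=5
  5: ids {2, 3} → SUM(m.goals_against)=10

Gadget | 3 ; Sensor | 15 ; Gadget | 3 ; Chip | 5 ; Bracket | 10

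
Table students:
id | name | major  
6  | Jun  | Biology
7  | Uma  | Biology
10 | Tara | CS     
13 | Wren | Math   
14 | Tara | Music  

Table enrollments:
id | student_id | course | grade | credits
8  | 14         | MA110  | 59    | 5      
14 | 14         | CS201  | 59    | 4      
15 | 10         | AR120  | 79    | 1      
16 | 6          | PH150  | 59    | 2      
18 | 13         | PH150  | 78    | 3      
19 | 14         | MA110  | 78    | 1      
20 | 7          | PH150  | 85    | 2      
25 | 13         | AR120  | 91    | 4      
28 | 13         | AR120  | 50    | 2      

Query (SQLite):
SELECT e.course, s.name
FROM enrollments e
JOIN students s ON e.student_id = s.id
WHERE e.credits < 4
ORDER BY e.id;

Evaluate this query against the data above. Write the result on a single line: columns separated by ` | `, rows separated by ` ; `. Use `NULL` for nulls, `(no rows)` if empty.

Each enrollments row matches the students row where student_id = students.id.
Then keep rows with e.credits < 4.

AR120 | Tara ; PH150 | Jun ; PH150 | Wren ; MA110 | Tara ; PH150 | Uma ; AR120 | Wren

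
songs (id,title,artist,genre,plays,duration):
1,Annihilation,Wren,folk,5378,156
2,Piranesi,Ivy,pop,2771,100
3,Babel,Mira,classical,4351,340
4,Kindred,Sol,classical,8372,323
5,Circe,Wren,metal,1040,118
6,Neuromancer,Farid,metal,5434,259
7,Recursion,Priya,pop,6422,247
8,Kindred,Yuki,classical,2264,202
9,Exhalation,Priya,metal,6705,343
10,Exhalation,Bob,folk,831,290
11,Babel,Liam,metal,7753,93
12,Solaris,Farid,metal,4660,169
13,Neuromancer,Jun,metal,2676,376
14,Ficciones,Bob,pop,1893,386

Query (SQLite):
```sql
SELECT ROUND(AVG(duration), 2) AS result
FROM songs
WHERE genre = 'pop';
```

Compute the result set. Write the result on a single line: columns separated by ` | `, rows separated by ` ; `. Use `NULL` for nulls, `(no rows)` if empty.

Rows where genre='pop' → duration values: [100, 247, 386].
AVG = 733 / 3 (rounded to 2 dp).

244.33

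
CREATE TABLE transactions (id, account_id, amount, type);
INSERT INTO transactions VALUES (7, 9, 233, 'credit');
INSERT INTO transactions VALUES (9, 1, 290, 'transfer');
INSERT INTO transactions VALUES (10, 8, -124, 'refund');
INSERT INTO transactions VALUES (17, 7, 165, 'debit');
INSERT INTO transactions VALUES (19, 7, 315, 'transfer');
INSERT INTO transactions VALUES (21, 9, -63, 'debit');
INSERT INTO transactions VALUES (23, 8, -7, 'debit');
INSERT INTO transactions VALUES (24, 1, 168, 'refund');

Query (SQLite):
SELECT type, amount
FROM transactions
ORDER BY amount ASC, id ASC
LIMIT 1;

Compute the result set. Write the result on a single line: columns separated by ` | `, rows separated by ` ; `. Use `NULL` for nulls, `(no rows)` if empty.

Sort by amount asc, tiebreak id asc: (-124, id=10), (-63, id=21), (-7, id=23), (165, id=17) …. Take first 1.

refund | -124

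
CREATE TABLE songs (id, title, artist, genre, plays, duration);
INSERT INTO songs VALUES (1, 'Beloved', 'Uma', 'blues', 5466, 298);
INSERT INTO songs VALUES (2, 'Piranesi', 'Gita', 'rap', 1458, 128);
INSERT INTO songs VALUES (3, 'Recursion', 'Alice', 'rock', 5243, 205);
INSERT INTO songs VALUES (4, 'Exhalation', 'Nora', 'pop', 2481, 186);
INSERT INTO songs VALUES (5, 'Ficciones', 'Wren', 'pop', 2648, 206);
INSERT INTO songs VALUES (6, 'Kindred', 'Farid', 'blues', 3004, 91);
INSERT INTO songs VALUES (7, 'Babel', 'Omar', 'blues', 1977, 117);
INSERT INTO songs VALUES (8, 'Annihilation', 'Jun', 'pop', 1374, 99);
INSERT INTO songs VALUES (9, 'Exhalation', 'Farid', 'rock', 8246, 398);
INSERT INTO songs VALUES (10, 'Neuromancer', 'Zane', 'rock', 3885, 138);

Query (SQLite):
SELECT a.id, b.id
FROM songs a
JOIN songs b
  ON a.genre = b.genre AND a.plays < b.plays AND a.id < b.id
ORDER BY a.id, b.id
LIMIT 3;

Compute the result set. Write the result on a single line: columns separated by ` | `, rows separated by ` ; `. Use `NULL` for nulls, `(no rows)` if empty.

Pairs (a,b) with same genre, a.plays < b.plays, a.id < b.id.
genre groups: blues:{1,6,7} pop:{4,5,8} rap:{2} rock:{3,9,10}
Ordered by (a.id, b.id); first 3.

3 | 9 ; 4 | 5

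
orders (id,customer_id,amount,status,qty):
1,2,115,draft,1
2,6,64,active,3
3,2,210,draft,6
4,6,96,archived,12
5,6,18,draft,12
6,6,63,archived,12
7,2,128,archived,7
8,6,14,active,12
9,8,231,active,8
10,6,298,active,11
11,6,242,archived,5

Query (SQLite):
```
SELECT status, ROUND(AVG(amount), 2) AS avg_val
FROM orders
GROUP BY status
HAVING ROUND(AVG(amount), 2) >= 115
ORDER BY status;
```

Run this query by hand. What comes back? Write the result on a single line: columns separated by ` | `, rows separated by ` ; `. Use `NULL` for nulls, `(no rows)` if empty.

Partition orders by status; compute ROUND(AVG(amount), 2) within each group.
HAVING: keep groups where ROUND(AVG(amount), 2) >= 115.
  active: ids {2, 8, 9, 10} → ROUND(AVG(amount), 2)=151.75
  archived: ids {4, 6, 7, 11} → ROUND(AVG(amount), 2)=132.25
  draft: ids {1, 3, 5} → ROUND(AVG(amount), 2)=114.33

active | 151.75 ; archived | 132.25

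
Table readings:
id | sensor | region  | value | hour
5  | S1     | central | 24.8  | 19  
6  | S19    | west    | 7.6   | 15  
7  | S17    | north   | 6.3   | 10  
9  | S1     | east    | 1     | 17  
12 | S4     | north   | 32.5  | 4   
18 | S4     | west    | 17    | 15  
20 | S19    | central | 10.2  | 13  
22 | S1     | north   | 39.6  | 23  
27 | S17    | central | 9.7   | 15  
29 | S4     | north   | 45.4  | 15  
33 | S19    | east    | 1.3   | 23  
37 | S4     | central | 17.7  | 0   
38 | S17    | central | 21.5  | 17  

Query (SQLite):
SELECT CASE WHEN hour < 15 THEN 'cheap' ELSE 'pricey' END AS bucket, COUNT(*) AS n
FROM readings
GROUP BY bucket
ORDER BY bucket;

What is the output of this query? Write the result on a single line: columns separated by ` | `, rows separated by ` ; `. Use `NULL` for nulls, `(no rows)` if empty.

cheap | 4 ; pricey | 9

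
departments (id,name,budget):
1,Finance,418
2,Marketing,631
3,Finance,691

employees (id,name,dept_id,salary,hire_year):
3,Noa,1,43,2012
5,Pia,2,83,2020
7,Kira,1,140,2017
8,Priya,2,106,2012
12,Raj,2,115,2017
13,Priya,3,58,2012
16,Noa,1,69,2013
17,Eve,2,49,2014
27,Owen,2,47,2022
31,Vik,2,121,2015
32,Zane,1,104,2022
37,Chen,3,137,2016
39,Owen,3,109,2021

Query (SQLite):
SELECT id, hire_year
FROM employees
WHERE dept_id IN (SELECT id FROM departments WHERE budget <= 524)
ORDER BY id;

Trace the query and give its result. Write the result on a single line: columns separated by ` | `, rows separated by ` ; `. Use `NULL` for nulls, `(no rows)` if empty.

Inner query: departments.id where budget <= 524.
Outer: keep employees rows whose dept_id is in that set.
Inner query → {1}

3 | 2012 ; 7 | 2017 ; 16 | 2013 ; 32 | 2022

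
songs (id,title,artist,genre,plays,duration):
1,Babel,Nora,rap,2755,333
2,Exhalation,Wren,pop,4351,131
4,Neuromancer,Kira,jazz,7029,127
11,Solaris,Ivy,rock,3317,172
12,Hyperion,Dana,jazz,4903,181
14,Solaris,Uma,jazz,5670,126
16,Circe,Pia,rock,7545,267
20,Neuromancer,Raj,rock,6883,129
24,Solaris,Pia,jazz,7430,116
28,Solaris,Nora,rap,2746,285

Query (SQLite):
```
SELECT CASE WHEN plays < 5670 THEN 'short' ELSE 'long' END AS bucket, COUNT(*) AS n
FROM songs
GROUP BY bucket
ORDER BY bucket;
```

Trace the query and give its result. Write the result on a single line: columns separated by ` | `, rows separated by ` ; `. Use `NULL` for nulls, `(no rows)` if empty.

Bucket rows by plays < 5670 → 'short' else 'long'; count each bucket.

long | 5 ; short | 5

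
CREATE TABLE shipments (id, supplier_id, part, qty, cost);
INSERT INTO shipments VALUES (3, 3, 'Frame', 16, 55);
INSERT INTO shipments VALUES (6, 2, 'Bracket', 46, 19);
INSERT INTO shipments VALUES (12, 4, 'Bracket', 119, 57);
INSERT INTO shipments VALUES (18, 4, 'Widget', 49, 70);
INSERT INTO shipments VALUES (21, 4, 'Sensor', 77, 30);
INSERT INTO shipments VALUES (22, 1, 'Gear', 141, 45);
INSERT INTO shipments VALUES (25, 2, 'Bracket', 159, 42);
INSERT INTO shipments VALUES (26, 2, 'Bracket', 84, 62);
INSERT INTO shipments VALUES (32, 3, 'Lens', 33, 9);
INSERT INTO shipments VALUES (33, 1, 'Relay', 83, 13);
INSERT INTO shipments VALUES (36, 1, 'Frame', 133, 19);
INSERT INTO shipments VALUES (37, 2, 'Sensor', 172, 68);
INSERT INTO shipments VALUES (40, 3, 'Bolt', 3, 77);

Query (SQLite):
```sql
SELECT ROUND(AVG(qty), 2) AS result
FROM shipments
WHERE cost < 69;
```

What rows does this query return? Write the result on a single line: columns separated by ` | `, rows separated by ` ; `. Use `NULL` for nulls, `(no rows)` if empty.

Rows where cost < 69 → qty values: [16, 46, 119, 77, 141, 159, 84, 33, 83, 133, 172].
AVG = 1063 / 11 (rounded to 2 dp).

96.64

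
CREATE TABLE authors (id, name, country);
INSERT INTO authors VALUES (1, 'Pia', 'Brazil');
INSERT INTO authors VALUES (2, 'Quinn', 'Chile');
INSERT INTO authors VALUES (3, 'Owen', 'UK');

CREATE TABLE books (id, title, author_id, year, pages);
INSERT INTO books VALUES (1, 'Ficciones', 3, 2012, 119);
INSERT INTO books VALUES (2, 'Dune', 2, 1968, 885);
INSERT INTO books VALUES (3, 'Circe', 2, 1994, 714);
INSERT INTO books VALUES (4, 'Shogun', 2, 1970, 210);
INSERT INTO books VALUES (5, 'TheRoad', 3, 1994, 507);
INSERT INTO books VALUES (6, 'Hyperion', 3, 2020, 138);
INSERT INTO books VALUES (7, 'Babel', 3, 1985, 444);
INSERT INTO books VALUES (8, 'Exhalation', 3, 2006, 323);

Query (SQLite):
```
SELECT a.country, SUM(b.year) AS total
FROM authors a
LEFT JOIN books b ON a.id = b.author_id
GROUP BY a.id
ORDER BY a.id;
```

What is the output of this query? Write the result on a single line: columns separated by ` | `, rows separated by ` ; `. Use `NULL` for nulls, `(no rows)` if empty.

LEFT JOIN keeps every authors row; unmatched ones get NULL for books columns.
Group by authors.id and compute SUM(b.year). SUM over an all-NULL group is NULL.
  1: ids {—} → SUM(b.year)=NULL
  2: ids {2, 3, 4} → SUM(b.year)=5932
  3: ids {1, 5, 6, 7, 8} → SUM(b.year)=10017

Brazil | NULL ; Chile | 5932 ; UK | 10017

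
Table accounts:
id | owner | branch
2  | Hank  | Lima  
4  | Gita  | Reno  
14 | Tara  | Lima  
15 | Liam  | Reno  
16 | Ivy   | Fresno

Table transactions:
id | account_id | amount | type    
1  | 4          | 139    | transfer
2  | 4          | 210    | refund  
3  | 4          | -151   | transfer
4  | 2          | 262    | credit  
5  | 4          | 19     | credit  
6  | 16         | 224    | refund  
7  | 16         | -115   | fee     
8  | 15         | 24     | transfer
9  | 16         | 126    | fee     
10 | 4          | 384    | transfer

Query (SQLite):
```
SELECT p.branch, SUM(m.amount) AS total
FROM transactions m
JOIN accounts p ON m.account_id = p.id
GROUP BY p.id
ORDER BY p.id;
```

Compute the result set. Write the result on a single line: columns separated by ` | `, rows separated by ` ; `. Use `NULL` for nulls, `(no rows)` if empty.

Join each transactions row to its accounts via account_id.
Group joined rows by accounts.id; compute SUM(m.amount) per group.
  2: ids {4} → SUM(m.amount)=262
  4: ids {1, 2, 3, 5, 10} → SUM(m.amount)=601
  15: ids {8} → SUM(m.amount)=24
  16: ids {6, 7, 9} → SUM(m.amount)=235

Lima | 262 ; Reno | 601 ; Reno | 24 ; Fresno | 235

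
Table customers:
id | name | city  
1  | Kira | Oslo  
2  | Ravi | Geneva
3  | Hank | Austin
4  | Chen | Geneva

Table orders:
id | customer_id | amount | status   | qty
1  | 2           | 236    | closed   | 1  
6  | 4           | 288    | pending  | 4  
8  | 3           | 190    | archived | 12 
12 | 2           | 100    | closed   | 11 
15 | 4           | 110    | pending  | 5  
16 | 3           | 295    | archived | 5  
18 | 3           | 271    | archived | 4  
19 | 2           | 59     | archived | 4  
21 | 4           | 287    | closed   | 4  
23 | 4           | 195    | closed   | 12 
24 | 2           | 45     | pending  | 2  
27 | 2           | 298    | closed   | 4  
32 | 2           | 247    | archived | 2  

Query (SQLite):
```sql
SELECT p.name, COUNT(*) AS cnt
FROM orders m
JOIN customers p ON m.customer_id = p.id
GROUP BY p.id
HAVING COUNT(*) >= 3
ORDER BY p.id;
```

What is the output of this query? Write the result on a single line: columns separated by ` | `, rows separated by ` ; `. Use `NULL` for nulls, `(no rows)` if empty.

Ravi | 6 ; Hank | 3 ; Chen | 4

Join each orders row to its customers via customer_id.
Group joined rows by customers.id; compute COUNT(*) per group.
HAVING: keep groups with count ≥ 3.
  2: ids {1, 12, 19, 24, 27, 32} → COUNT(*)=6
  3: ids {8, 16, 18} → COUNT(*)=3
  4: ids {6, 15, 21, 23} → COUNT(*)=4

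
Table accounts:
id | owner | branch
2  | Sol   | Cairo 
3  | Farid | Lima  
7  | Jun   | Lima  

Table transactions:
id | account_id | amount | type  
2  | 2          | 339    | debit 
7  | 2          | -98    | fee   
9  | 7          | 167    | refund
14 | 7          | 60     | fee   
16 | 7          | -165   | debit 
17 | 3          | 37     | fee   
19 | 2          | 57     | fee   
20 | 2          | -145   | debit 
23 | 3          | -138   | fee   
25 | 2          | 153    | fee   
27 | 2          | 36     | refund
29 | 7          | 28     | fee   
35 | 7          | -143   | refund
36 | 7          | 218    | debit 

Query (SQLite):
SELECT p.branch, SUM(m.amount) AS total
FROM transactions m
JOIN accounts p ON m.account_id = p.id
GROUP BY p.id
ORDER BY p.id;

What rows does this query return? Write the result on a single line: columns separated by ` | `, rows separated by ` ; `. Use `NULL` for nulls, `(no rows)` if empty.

Cairo | 342 ; Lima | -101 ; Lima | 165

Join each transactions row to its accounts via account_id.
Group joined rows by accounts.id; compute SUM(m.amount) per group.
  2: ids {2, 7, 19, 20, 25, 27} → SUM(m.amount)=342
  3: ids {17, 23} → SUM(m.amount)=-101
  7: ids {9, 14, 16, 29, 35, 36} → SUM(m.amount)=165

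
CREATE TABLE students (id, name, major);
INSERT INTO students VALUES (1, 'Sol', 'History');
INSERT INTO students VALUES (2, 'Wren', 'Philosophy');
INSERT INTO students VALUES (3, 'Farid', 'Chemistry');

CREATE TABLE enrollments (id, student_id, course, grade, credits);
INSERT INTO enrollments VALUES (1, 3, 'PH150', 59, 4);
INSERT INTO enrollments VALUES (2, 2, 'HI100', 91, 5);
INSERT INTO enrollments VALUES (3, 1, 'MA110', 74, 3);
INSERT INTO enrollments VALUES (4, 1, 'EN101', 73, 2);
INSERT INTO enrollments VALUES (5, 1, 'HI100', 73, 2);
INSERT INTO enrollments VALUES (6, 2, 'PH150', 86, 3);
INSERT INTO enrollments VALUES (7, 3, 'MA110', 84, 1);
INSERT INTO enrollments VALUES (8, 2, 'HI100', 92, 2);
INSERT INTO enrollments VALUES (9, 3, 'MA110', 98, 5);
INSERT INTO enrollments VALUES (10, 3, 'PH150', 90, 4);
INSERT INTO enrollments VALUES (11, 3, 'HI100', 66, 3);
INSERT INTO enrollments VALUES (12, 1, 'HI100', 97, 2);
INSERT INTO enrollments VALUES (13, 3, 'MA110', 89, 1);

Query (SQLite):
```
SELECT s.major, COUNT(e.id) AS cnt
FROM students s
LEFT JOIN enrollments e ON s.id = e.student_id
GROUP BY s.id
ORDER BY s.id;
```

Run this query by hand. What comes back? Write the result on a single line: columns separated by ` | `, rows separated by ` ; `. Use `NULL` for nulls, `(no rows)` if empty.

History | 4 ; Philosophy | 3 ; Chemistry | 6

LEFT JOIN keeps every students row; unmatched ones get NULL for enrollments columns.
Group by students.id and compute COUNT(e.id). COUNT(col) of an all-NULL group is 0.
  1: ids {3, 4, 5, 12} → COUNT(e.id)=4
  2: ids {2, 6, 8} → COUNT(e.id)=3
  3: ids {1, 7, 9, 10, 11, 13} → COUNT(e.id)=6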